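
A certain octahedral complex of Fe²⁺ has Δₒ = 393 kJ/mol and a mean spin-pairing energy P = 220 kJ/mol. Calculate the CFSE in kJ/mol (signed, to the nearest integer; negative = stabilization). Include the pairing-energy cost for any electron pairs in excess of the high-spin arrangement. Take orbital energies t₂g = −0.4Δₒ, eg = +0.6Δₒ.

-503

Fe²⁺: group 8, so d-count = 8 − 2 = 6.
With Δₒ > P the complex is low-spin.
Filling d⁶ accordingly: t₂g⁶ eg⁰.
Orbital CFSE = -2.4Δₒ = -2.4 × 393 = -943 kJ/mol.
Excess pairs vs high-spin: 3 − 1 = 2; pairing cost = +440 kJ/mol.
Net CFSE = -943 + 440 = -503 kJ/mol.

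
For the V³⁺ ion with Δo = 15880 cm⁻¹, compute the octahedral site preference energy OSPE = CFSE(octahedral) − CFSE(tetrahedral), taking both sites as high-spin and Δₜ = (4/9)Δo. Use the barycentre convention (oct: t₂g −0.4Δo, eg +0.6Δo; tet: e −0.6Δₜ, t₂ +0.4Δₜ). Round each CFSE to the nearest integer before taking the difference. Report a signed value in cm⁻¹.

V³⁺: group 5, so d-count = 5 − 3 = 2.
Octahedral high-spin t₂g² eg⁰: CFSE = -0.8 × 15880 = -12704 cm⁻¹.
Tetrahedral e² t₂⁰ gives -1.2Δₜ = -1.2 × (4/9) × 15880 = -8469 cm⁻¹.
Subtracting, OSPE = -12704 − (-8469) = -4235 cm⁻¹.

-4235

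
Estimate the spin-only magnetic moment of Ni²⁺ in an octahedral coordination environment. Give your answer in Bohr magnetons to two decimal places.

Ni²⁺: group 10, so d-count = 10 − 2 = 8.
Configuration: t2g^6 e_g^2 → 2 unpaired electrons.
μ(spin-only) = √[2(2+2)] = √8 ≈ 2.83 Bohr magnetons.

2.83 Bohr magnetons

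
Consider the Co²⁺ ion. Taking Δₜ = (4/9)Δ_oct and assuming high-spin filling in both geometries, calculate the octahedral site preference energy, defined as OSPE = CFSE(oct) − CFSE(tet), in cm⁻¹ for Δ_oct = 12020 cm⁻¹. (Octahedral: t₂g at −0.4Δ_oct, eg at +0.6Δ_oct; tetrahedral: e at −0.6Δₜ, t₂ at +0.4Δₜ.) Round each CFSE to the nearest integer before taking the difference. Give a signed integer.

-3205

Co is in group 9, so Co²⁺ is d⁷ (9 − 2 = 7).
In an octahedral site d⁷ (HS) is t2g^5 e_g^2, giving CFSE(oct) = -0.8Δ_oct = -9616 cm⁻¹.
Tetrahedral: e^4 t2^3, CFSE = 4(−0.6) + 3(+0.4) = -1.2Δₜ = -1.2 × (4/9) × 12020 = -6411 cm⁻¹.
Subtracting, OSPE = -9616 − (-6411) = -3205 cm⁻¹.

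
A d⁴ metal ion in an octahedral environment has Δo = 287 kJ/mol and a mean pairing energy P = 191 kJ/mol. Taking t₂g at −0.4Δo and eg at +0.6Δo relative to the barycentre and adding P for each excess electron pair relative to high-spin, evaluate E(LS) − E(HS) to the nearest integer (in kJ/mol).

-96

High-spin: t₂g³ eg¹, CFSE = -0.6Δo = -172 kJ/mol.
For low-spin the configuration is t₂g⁴ eg⁰: orbital energy -1.6 × 287 = -459 kJ/mol, and 1 additional pair relative to high-spin adds 191 kJ/mol, giving -268 kJ/mol.
The difference is -268 − (-172) = -96 kJ/mol, so low-spin lies lower.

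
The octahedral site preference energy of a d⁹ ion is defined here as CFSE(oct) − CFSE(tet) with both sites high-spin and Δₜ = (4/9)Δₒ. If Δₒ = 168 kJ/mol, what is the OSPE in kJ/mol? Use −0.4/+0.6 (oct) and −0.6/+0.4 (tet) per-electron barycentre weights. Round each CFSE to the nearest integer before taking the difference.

-71

Octahedral high-spin t₂g⁶ eg³: CFSE = -0.6 × 168 = -101 kJ/mol.
In a tetrahedral site the filling is e⁴ t₂⁵: CFSE(tet) = -0.4Δₜ = -0.4 × (4/9)(168) = -30 kJ/mol.
Subtracting, OSPE = -101 − (-30) = -71 kJ/mol.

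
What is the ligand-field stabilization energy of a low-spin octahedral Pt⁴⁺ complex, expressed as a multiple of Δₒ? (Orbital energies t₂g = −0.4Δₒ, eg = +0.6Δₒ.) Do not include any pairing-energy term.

-2.4 Δₒ

Group 10 minus oxidation state +4 gives a d⁶ configuration for Pt⁴⁺.
Configuration: t₂g⁶ eg⁰.
CFSE = 6(-0.4Δₒ) + 0(0.6Δₒ) = -2.4Δₒ + 0.0Δₒ = -2.4Δₒ.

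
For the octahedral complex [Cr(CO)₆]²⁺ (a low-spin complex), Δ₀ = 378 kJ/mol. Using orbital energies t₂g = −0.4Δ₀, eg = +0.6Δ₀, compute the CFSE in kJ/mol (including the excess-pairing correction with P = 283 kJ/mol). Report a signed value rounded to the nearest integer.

CO is neutral, so the +2 overall charge sits on Cr: oxidation state +2.
Cr²⁺: group 6, so d-count = 6 − 2 = 4.
Configuration: t₂g⁴ eg⁰.
CFSE(orbital) = 4×(-0.4Δ₀) + 0×(0.6Δ₀) = -1.6Δ₀; with Δ₀ = 378 kJ/mol that is -605 kJ/mol.
High-spin d⁴ would be t₂g³ eg¹ with 0 pairs; low-spin has 1, so 1 excess pair costs +1P = +283 kJ/mol.
Combining: -605 + 283 = -322 kJ/mol.

-322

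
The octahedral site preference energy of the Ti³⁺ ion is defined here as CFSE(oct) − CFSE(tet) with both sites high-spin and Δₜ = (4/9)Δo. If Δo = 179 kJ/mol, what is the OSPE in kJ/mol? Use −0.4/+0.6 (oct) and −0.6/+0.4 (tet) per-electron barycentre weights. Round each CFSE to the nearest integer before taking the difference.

-24

Ti³⁺: group 4, so d-count = 4 − 3 = 1.
Octahedral high-spin t₂g¹ eg⁰: CFSE = -0.4 × 179 = -72 kJ/mol.
Tetrahedral: e¹ t₂⁰, CFSE = 1(−0.6) + 0(+0.4) = -0.6Δₜ = -0.6 × (4/9) × 179 = -48 kJ/mol.
Subtracting, OSPE = -72 − (-48) = -24 kJ/mol.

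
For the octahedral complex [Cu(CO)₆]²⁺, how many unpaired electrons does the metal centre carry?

CO is neutral, so the +2 overall charge sits on Cu: oxidation state +2.
Cu²⁺: group 11, so d-count = 11 − 2 = 9.
For octahedral d⁹ the high- and low-spin configurations coincide.
Configuration: t2g^6 e_g^3, giving 1 unpaired electron.

1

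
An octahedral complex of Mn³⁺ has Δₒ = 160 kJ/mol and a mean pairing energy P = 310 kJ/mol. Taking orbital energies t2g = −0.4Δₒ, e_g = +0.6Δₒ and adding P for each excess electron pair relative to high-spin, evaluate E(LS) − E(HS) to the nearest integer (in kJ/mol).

150

Mn is in group 7, so Mn³⁺ is d⁴ (7 − 3 = 4).
High-spin d⁴ fills as t2g^3 e_g^1 with CFSE 3(−0.4) + 1(+0.6) = -0.6Δₒ = -96 kJ/mol.
Low-spin: t2g^4 e_g^0, orbital CFSE = -1.6Δₒ = -256 kJ/mol; plus 1 excess pair × P = +310 kJ/mol; total 54 kJ/mol.
The difference is 54 − (-96) = 150 kJ/mol, so high-spin lies lower.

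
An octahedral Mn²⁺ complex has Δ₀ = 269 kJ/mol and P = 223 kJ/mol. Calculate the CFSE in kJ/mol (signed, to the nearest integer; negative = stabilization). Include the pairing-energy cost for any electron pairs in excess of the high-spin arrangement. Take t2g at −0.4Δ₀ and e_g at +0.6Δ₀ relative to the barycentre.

-92

Group 7 minus oxidation state +2 gives a d⁵ configuration for Mn²⁺.
With Δ₀ > P the complex is low-spin.
Filling d⁵ accordingly: t2g^5 e_g^0.
Orbital CFSE = -2.0Δ₀ = -2.0 × 269 = -538 kJ/mol.
Excess pairs vs high-spin: 2 − 0 = 2; pairing cost = +446 kJ/mol.
Net CFSE = -538 + 446 = -92 kJ/mol.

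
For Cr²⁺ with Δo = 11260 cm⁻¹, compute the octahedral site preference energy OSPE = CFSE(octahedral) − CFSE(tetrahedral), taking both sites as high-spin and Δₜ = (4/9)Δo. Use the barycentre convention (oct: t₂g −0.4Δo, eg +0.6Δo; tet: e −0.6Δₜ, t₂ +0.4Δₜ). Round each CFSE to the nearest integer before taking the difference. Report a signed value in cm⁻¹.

Cr is in group 6, so Cr²⁺ is d⁴ (6 − 2 = 4).
In an octahedral site d⁴ (HS) is t2g^3 e_g^1, giving CFSE(oct) = -0.6Δo = -6756 cm⁻¹.
Tetrahedral e^2 t2^2 gives -0.4Δₜ = -0.4 × (4/9) × 11260 = -2002 cm⁻¹.
Subtracting, OSPE = -6756 − (-2002) = -4754 cm⁻¹.

-4754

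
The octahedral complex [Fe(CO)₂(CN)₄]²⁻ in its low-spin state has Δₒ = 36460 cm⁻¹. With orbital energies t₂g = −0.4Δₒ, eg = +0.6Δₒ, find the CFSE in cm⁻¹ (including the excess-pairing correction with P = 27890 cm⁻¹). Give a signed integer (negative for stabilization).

-31724

Ligand charges: 2×(+0) from CO and 4×(-1) from CN⁻ sum to -4; with overall charge -2, Fe is +2.
Fe sits in group 8; removing 2 electrons leaves Fe²⁺ with 8 − 2 = 6 d electrons.
Electron filling gives t₂g⁶ eg⁰.
CFSE(orbital) = 6×(-0.4Δₒ) + 0×(0.6Δₒ) = -2.4Δₒ; with Δₒ = 36460 cm⁻¹ that is -87504 cm⁻¹.
High-spin d⁶ would be t₂g⁴ eg² with 1 pair; low-spin has 3, so 2 excess pairs cost +2P = +55780 cm⁻¹.
Combining: -87504 + 55780 = -31724 cm⁻¹.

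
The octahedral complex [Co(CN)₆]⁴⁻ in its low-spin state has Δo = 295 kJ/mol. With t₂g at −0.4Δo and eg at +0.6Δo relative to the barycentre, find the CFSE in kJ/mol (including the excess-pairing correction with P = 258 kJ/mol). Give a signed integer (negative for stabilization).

Each CN⁻ contributes -1; 6 × (-1) = -6. With overall charge -4, Co is in the +2 oxidation state.
Co sits in group 9; removing 2 electrons leaves Co²⁺ with 9 − 2 = 7 d electrons.
Configuration: t₂g⁶ eg¹.
CFSE(orbital) = 6×(-0.4Δo) + 1×(0.6Δo) = -1.8Δo; with Δo = 295 kJ/mol that is -531 kJ/mol.
Relative to high-spin t₂g⁵ eg² (2 paired), the low-spin configuration has 1 additional pair, contributing +1 × 258 = +258 kJ/mol.
Combining: -531 + 258 = -273 kJ/mol.

-273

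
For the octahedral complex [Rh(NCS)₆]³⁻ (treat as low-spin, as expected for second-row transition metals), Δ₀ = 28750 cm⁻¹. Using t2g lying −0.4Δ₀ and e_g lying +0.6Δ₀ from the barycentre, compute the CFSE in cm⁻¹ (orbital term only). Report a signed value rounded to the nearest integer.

Each NCS⁻ contributes -1; 6 × (-1) = -6. With overall charge -3, Rh is in the +3 oxidation state.
Rh sits in group 9; removing 3 electrons leaves Rh³⁺ with 9 − 3 = 6 d electrons.
Electron filling gives t2g^6 e_g^0.
The orbital stabilization is -2.4Δ₀ = -2.4 × 28750 = -69000 cm⁻¹.

-69000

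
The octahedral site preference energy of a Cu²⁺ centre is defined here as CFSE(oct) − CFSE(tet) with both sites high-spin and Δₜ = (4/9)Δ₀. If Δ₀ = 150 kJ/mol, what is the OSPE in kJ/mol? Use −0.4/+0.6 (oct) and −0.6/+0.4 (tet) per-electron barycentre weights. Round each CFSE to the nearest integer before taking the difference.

-63

Group 11 minus oxidation state +2 gives a d⁹ configuration for Cu²⁺.
Octahedral high-spin t₂g⁶ eg³: CFSE = -0.6 × 150 = -90 kJ/mol.
In a tetrahedral site the filling is e⁴ t₂⁵: CFSE(tet) = -0.4Δₜ = -0.4 × (4/9)(150) = -27 kJ/mol.
OSPE = CFSE(oct) − CFSE(tet) = -90 − (-27) = -63 kJ/mol.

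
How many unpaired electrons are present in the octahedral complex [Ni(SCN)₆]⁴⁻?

Each SCN⁻ contributes -1; 6 × (-1) = -6. With overall charge -4, Ni is in the +2 oxidation state.
Ni sits in group 10; removing 2 electrons leaves Ni²⁺ with 10 − 2 = 8 d electrons.
Configuration: t2g^6 e_g^2, giving 2 unpaired electrons.

2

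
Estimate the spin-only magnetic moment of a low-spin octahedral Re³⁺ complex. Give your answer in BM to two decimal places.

2.83 BM

Group 7 minus oxidation state +3 gives a d⁴ configuration for Re³⁺.
Configuration: t₂g⁴ eg⁰ → 2 unpaired electrons.
μ(spin-only) = √[2(2+2)] = √8 ≈ 2.83 BM.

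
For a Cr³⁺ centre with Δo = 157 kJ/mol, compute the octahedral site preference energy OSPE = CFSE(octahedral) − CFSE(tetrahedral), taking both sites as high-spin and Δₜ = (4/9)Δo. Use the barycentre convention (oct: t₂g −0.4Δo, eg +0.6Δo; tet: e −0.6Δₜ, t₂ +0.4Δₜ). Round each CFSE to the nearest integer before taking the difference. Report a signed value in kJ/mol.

-132

Cr is in group 6, so Cr³⁺ is d³ (6 − 3 = 3).
Octahedral (high-spin): t₂g³ eg⁰, CFSE = 3(−0.4) + 0(+0.6) = -1.2Δo = -1.2 × 157 = -188 kJ/mol.
In a tetrahedral site the filling is e² t₂¹: CFSE(tet) = -0.8Δₜ = -0.8 × (4/9)(157) = -56 kJ/mol.
Subtracting, OSPE = -188 − (-56) = -132 kJ/mol.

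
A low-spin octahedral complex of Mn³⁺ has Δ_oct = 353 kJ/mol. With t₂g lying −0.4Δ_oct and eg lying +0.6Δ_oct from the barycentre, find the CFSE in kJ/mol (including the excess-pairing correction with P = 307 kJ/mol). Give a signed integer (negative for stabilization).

Group 7 minus oxidation state +3 gives a d⁴ configuration for Mn³⁺.
The d⁴ electrons fill as t₂g⁴ eg⁰.
CFSE(orbital) = 4×(-0.4Δ_oct) + 0×(0.6Δ_oct) = -1.6Δ_oct; with Δ_oct = 353 kJ/mol that is -565 kJ/mol.
Relative to high-spin t₂g³ eg¹ (0 paired), the low-spin configuration has 1 additional pair, contributing +1 × 307 = +307 kJ/mol.
Net CFSE = -565 + 307 = -258 kJ/mol.

-258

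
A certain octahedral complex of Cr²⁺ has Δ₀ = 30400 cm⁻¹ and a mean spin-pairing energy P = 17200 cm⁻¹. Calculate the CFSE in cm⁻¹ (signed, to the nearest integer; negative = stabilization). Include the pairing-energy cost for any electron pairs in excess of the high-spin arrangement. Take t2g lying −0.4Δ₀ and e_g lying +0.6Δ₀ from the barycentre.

Cr sits in group 6; removing 2 electrons leaves Cr²⁺ with 6 − 2 = 4 d electrons.
Δ₀ > P, so pairing is preferred: the ground state is low-spin.
Filling d⁴ accordingly: t2g^4 e_g^0.
Orbital CFSE = -1.6Δ₀ = -1.6 × 30400 = -48640 cm⁻¹.
Excess pairs vs high-spin: 1 − 0 = 1; pairing cost = +17200 cm⁻¹.
Net CFSE = -48640 + 17200 = -31440 cm⁻¹.

-31440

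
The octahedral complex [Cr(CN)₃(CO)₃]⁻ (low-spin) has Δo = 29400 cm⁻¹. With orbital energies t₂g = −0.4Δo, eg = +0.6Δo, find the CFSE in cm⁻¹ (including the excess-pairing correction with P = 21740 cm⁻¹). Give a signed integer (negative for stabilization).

Ligand charges: 3×(-1) from CN⁻ and 3×(+0) from CO sum to -3; with overall charge -1, Cr is +2.
Group 6 minus oxidation state +2 gives a d⁴ configuration for Cr²⁺.
The d⁴ electrons fill as t₂g⁴ eg⁰.
CFSE(orbital) = 4×(-0.4Δo) + 0×(0.6Δo) = -1.6Δo; with Δo = 29400 cm⁻¹ that is -47040 cm⁻¹.
High-spin d⁴ would be t₂g³ eg¹ with 0 pairs; low-spin has 1, so 1 excess pair costs +1P = +21740 cm⁻¹.
Combining: -47040 + 21740 = -25300 cm⁻¹.

-25300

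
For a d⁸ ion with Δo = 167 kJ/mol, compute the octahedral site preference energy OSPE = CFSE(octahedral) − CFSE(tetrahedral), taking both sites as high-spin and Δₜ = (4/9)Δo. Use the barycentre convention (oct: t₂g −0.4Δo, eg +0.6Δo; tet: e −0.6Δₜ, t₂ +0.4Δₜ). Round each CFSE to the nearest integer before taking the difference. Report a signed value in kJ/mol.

Octahedral high-spin t₂g⁶ eg²: CFSE = -1.2 × 167 = -200 kJ/mol.
In a tetrahedral site the filling is e⁴ t₂⁴: CFSE(tet) = -0.8Δₜ = -0.8 × (4/9)(167) = -59 kJ/mol.
Subtracting, OSPE = -200 − (-59) = -141 kJ/mol.

-141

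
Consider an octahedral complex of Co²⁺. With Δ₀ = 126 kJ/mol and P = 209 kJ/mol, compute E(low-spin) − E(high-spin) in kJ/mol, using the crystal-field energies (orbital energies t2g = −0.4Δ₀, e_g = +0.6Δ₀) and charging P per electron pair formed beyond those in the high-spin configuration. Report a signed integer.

Co sits in group 9; removing 2 electrons leaves Co²⁺ with 9 − 2 = 7 d electrons.
High-spin d⁷ fills as t2g^5 e_g^2 with CFSE 5(−0.4) + 2(+0.6) = -0.8Δ₀ = -101 kJ/mol.
For low-spin the configuration is t2g^6 e_g^1: orbital energy -1.8 × 126 = -227 kJ/mol, and 1 additional pair relative to high-spin adds 209 kJ/mol, giving -18 kJ/mol.
Thus E(LS) − E(HS) = 83 kJ/mol.

83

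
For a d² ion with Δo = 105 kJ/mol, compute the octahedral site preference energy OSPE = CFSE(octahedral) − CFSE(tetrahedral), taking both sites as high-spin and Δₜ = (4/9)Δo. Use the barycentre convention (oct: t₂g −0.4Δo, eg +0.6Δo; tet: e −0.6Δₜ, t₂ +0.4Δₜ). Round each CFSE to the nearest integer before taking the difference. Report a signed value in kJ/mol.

In an octahedral site d² (HS) is t2g^2 e_g^0, giving CFSE(oct) = -0.8Δo = -84 kJ/mol.
In a tetrahedral site the filling is e^2 t2^0: CFSE(tet) = -1.2Δₜ = -1.2 × (4/9)(105) = -56 kJ/mol.
OSPE = -84 − (-56) = -28 kJ/mol.

-28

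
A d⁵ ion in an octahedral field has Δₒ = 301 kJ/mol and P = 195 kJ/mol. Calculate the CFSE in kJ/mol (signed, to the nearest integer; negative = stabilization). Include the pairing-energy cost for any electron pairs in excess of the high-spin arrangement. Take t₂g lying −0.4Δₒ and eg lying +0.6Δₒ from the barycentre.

With Δₒ > P the complex is low-spin.
Filling d⁵ accordingly: t₂g⁵ eg⁰.
Orbital CFSE = -2.0Δₒ = -2.0 × 301 = -602 kJ/mol.
Excess pairs vs high-spin: 2 − 0 = 2; pairing cost = +390 kJ/mol.
Net CFSE = -602 + 390 = -212 kJ/mol.

-212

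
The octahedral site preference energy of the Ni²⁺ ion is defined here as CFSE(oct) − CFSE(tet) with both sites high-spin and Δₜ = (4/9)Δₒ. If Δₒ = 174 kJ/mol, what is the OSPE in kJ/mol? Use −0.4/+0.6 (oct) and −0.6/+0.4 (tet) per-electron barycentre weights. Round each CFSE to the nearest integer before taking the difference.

Ni²⁺: group 10, so d-count = 10 − 2 = 8.
Octahedral high-spin t2g^6 e_g^2: CFSE = -1.2 × 174 = -209 kJ/mol.
Tetrahedral e^4 t2^4 gives -0.8Δₜ = -0.8 × (4/9) × 174 = -62 kJ/mol.
Subtracting, OSPE = -209 − (-62) = -147 kJ/mol.

-147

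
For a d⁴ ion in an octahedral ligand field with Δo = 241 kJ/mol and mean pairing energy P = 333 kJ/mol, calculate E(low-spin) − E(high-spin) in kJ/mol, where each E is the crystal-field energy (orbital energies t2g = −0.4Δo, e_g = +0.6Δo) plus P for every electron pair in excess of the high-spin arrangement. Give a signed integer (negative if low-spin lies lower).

High-spin: t2g^3 e_g^1, CFSE = -0.6Δo = -145 kJ/mol.
Low-spin: t2g^4 e_g^0, orbital CFSE = -1.6Δo = -386 kJ/mol; plus 1 excess pair × P = +333 kJ/mol; total -53 kJ/mol.
The difference is -53 − (-145) = 92 kJ/mol, so high-spin lies lower.

92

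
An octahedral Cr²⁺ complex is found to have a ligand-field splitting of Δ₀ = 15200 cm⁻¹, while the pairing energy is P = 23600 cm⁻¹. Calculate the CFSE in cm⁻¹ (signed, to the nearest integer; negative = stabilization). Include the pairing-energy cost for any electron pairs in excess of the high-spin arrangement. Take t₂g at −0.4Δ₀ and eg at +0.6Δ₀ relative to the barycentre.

Cr sits in group 6; removing 2 electrons leaves Cr²⁺ with 6 − 2 = 4 d electrons.
Since Δ₀ = 15200 cm⁻¹ < P = 23600 cm⁻¹, the complex adopts the high-spin configuration.
Filling d⁴ accordingly: t₂g³ eg¹.
Orbital CFSE = -0.6Δ₀ = -0.6 × 15200 = -9120 cm⁻¹.
High-spin has no excess pairs, so no pairing correction applies.

-9120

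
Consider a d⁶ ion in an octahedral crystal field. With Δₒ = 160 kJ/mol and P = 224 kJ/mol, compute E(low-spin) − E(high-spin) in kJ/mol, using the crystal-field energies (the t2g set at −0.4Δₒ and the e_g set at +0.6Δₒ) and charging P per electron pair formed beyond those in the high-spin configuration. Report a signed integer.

128

High-spin: t2g^4 e_g^2, CFSE = -0.4Δₒ = -64 kJ/mol.
Low-spin: t2g^6 e_g^0, orbital CFSE = -2.4Δₒ = -384 kJ/mol; plus 2 excess pairs × P = +448 kJ/mol; total 64 kJ/mol.
The difference is 64 − (-64) = 128 kJ/mol, so high-spin lies lower.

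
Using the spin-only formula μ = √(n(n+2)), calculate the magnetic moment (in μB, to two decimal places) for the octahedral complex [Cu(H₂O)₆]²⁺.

1.73 μB

H₂O is neutral, so the +2 overall charge sits on Cu: oxidation state +2.
Cu is in group 11, so Cu²⁺ is d⁹ (11 − 2 = 9).
Configuration: t₂g⁶ eg³ → 1 unpaired electron.
μ(spin-only) = √[1(1+2)] = √3 ≈ 1.73 μB.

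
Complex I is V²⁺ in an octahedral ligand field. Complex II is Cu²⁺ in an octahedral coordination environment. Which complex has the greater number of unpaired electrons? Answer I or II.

I: V²⁺: group 5, so d-count = 5 − 2 = 3; t2g^3 e_g^0 → 3 unpaired.
II: Cu is in group 11, so Cu²⁺ is d⁹ (11 − 2 = 9); For octahedral d⁹ the high- and low-spin configurations coincide; t2g^6 e_g^3 → 1 unpaired.
So I has more unpaired electrons.

I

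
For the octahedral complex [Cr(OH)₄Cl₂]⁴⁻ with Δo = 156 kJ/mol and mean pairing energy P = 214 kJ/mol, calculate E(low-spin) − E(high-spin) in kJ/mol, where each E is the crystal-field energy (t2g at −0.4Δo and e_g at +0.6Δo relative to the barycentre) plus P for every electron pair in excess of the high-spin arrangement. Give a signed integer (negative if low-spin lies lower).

Ligand charges: 4×(-1) from OH⁻ and 2×(-1) from Cl⁻ sum to -6; with overall charge -4, Cr is +2.
Cr sits in group 6; removing 2 electrons leaves Cr²⁺ with 6 − 2 = 4 d electrons.
High-spin d⁴ fills as t2g^3 e_g^1 with CFSE 3(−0.4) + 1(+0.6) = -0.6Δo = -94 kJ/mol.
Low-spin t2g^4 e_g^0 gives -1.6Δo = -250 kJ/mol, but forming 1 extra pair costs 1P = 214 kJ/mol, so E(LS) = -250 + 214 = -36 kJ/mol.
E(LS) − E(HS) = -36 − (-94) = 58 kJ/mol.

58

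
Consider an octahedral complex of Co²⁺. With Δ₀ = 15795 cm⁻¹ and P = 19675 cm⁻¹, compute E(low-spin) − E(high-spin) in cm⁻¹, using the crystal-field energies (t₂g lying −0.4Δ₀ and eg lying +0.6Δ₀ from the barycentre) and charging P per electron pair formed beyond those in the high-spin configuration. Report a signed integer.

3880

Co is in group 9, so Co²⁺ is d⁷ (9 − 2 = 7).
High-spin: t₂g⁵ eg², CFSE = -0.8Δ₀ = -12636 cm⁻¹.
Low-spin: t₂g⁶ eg¹, orbital CFSE = -1.8Δ₀ = -28431 cm⁻¹; plus 1 excess pair × P = +19675 cm⁻¹; total -8756 cm⁻¹.
The difference is -8756 − (-12636) = 3880 cm⁻¹, so high-spin lies lower.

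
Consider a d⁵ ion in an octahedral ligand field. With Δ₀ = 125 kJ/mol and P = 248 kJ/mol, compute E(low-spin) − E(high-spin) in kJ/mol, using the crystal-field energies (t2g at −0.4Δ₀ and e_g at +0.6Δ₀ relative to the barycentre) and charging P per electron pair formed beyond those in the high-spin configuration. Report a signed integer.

In the high-spin limit (t2g^3 e_g^2) the orbital term is 0.0Δ₀ = 0 kJ/mol, with no excess pairing.
Low-spin t2g^5 e_g^0 gives -2.0Δ₀ = -250 kJ/mol, but forming 2 extra pairs costs 2P = 496 kJ/mol, so E(LS) = -250 + 496 = 246 kJ/mol.
The difference is 246 − (0) = 246 kJ/mol, so high-spin lies lower.

246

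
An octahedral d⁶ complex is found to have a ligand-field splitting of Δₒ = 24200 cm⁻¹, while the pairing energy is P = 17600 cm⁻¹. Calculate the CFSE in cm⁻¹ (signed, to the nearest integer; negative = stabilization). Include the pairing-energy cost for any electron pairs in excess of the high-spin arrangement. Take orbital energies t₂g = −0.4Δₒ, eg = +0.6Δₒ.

Δₒ > P, so pairing is preferred: the ground state is low-spin.
Filling d⁶ accordingly: t₂g⁶ eg⁰.
Orbital CFSE = -2.4Δₒ = -2.4 × 24200 = -58080 cm⁻¹.
Excess pairs vs high-spin: 3 − 1 = 2; pairing cost = +35200 cm⁻¹.
Net CFSE = -58080 + 35200 = -22880 cm⁻¹.

-22880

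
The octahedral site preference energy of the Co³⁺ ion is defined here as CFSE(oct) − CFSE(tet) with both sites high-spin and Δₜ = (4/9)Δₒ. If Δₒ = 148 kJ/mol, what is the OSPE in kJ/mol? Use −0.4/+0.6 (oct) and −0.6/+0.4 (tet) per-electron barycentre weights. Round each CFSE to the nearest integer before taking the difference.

-20

Co is in group 9, so Co³⁺ is d⁶ (9 − 3 = 6).
In an octahedral site d⁶ (HS) is t₂g⁴ eg², giving CFSE(oct) = -0.4Δₒ = -59 kJ/mol.
Tetrahedral e³ t₂³ gives -0.6Δₜ = -0.6 × (4/9) × 148 = -39 kJ/mol.
OSPE = -59 − (-39) = -20 kJ/mol.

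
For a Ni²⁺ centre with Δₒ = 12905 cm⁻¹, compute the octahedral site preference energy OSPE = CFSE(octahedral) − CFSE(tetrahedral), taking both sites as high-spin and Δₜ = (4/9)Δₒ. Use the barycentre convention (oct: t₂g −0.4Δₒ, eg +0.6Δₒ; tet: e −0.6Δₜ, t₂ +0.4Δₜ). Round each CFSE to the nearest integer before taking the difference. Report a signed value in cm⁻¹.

Ni is in group 10, so Ni²⁺ is d⁸ (10 − 2 = 8).
In an octahedral site d⁸ (HS) is t2g^6 e_g^2, giving CFSE(oct) = -1.2Δₒ = -15486 cm⁻¹.
Tetrahedral: e^4 t2^4, CFSE = 4(−0.6) + 4(+0.4) = -0.8Δₜ = -0.8 × (4/9) × 12905 = -4588 cm⁻¹.
OSPE = -15486 − (-4588) = -10898 cm⁻¹.

-10898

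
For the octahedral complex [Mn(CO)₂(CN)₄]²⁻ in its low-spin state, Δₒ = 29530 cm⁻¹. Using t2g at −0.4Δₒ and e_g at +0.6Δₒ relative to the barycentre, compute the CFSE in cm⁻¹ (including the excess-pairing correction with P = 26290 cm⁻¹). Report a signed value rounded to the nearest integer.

Ligand charges: 2×(+0) from CO and 4×(-1) from CN⁻ sum to -4; with overall charge -2, Mn is +2.
Mn is in group 7, so Mn²⁺ is d⁵ (7 − 2 = 5).
Electron filling gives t2g^5 e_g^0.
The orbital stabilization is -2.0Δₒ = -2.0 × 29530 = -59060 cm⁻¹.
Pairing penalty: 2 pairs vs 0 in the high-spin reference → 2 extra × P = 52580 cm⁻¹.
Combining: -59060 + 52580 = -6480 cm⁻¹.

-6480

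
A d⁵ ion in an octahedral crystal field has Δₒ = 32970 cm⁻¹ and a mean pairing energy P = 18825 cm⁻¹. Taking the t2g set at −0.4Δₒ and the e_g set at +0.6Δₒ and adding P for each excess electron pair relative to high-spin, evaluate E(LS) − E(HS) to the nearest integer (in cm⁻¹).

High-spin: t2g^3 e_g^2, CFSE = 0.0Δₒ = 0 cm⁻¹.
For low-spin the configuration is t2g^5 e_g^0: orbital energy -2.0 × 32970 = -65940 cm⁻¹, and 2 additional pairs relative to high-spin add 37650 cm⁻¹, giving -28290 cm⁻¹.
E(LS) − E(HS) = -28290 − (0) = -28290 cm⁻¹.

-28290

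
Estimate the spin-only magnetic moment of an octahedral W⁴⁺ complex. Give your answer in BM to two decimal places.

W sits in group 6; removing 4 electrons leaves W⁴⁺ with 6 − 4 = 2 d electrons.
Configuration: t₂g² eg⁰ → 2 unpaired electrons.
μ(spin-only) = √[2(2+2)] = √8 ≈ 2.83 BM.

2.83 BM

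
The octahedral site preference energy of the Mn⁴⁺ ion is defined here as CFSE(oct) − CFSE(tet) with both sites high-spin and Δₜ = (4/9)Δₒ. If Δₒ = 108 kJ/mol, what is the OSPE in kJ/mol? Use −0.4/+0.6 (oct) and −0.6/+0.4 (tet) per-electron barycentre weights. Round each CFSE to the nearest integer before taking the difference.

-92

Mn⁴⁺: group 7, so d-count = 7 − 4 = 3.
In an octahedral site d³ (HS) is t₂g³ eg⁰, giving CFSE(oct) = -1.2Δₒ = -130 kJ/mol.
Tetrahedral: e² t₂¹, CFSE = 2(−0.6) + 1(+0.4) = -0.8Δₜ = -0.8 × (4/9) × 108 = -38 kJ/mol.
Subtracting, OSPE = -130 − (-38) = -92 kJ/mol.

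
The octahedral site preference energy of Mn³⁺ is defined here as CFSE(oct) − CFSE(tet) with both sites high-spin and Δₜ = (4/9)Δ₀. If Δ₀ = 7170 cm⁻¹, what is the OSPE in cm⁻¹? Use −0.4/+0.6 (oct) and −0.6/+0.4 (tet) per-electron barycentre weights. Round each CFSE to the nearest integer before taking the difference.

-3027

Group 7 minus oxidation state +3 gives a d⁴ configuration for Mn³⁺.
Octahedral (high-spin): t₂g³ eg¹, CFSE = 3(−0.4) + 1(+0.6) = -0.6Δ₀ = -0.6 × 7170 = -4302 cm⁻¹.
Tetrahedral: e² t₂², CFSE = 2(−0.6) + 2(+0.4) = -0.4Δₜ = -0.4 × (4/9) × 7170 = -1275 cm⁻¹.
OSPE = -4302 − (-1275) = -3027 cm⁻¹.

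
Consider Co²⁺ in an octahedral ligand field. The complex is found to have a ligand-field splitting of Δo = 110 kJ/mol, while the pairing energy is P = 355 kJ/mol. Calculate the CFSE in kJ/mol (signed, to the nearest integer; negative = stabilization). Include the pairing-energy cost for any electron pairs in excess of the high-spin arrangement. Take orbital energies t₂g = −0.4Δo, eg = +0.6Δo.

Co is in group 9, so Co²⁺ is d⁷ (9 − 2 = 7).
With Δo < P the complex is high-spin.
Filling d⁷ accordingly: t₂g⁵ eg².
Orbital CFSE = -0.8Δo = -0.8 × 110 = -88 kJ/mol.
High-spin has no excess pairs, so no pairing correction applies.

-88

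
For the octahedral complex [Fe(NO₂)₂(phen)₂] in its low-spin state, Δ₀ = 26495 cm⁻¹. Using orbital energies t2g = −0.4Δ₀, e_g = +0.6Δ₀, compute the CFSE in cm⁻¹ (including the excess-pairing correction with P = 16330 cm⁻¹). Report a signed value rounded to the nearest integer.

-30928

Ligand charges: 2×(-1) from NO₂⁻ and 2×(+0) from phen sum to -2; with overall charge +0, Fe is +2.
Group 8 minus oxidation state +2 gives a d⁶ configuration for Fe²⁺.
The d⁶ electrons fill as t2g^6 e_g^0.
Orbital CFSE = 6(-0.4) + 0(0.6) = -2.4Δ₀ = -2.4 × 26495 = -63588 cm⁻¹.
High-spin d⁶ would be t2g^4 e_g^2 with 1 pair; low-spin has 3, so 2 excess pairs cost +2P = +32660 cm⁻¹.
Combining: -63588 + 32660 = -30928 cm⁻¹.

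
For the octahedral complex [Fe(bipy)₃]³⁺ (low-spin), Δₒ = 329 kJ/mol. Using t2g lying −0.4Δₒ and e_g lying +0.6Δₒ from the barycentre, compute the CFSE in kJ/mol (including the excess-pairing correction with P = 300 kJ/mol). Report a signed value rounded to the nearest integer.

-58

bipy is neutral, so the +3 overall charge sits on Fe: oxidation state +3.
Group 8 minus oxidation state +3 gives a d⁵ configuration for Fe³⁺.
Configuration: t2g^5 e_g^0.
Orbital CFSE = 5(-0.4) + 0(0.6) = -2.0Δₒ = -2.0 × 329 = -658 kJ/mol.
High-spin d⁵ would be t2g^3 e_g^2 with 0 pairs; low-spin has 2, so 2 excess pairs cost +2P = +600 kJ/mol.
Overall CFSE = -658 + 600 = -58 kJ/mol.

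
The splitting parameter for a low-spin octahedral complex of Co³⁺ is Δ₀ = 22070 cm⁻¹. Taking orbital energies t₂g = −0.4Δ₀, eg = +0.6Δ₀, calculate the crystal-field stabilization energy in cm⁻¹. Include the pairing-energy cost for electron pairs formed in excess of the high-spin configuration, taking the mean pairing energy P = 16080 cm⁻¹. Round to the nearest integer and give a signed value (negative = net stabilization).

Co is in group 9, so Co³⁺ is d⁶ (9 − 3 = 6).
Configuration: t₂g⁶ eg⁰.
CFSE(orbital) = 6×(-0.4Δ₀) + 0×(0.6Δ₀) = -2.4Δ₀; with Δ₀ = 22070 cm⁻¹ that is -52968 cm⁻¹.
Pairing penalty: 3 pairs vs 1 in the high-spin reference → 2 extra × P = 32160 cm⁻¹.
Overall CFSE = -52968 + 32160 = -20808 cm⁻¹.

-20808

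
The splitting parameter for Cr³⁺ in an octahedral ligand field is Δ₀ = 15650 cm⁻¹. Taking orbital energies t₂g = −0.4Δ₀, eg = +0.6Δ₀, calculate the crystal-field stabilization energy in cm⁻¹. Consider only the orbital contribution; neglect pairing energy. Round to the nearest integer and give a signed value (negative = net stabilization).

Group 6 minus oxidation state +3 gives a d³ configuration for Cr³⁺.
The d³ electrons fill as t₂g³ eg⁰.
The orbital stabilization is -1.2Δ₀ = -1.2 × 15650 = -18780 cm⁻¹.

-18780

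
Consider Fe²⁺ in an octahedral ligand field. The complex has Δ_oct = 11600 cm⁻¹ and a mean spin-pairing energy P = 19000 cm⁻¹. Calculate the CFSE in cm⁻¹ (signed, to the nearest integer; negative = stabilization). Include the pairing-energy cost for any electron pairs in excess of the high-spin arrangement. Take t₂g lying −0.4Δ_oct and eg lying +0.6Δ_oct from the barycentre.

Fe²⁺: group 8, so d-count = 8 − 2 = 6.
Here Δ_oct < P (11600 < 19000), so the high-spin state is favoured.
That gives t₂g⁴ eg².
Orbital CFSE = -0.4Δ_oct = -0.4 × 11600 = -4640 cm⁻¹.
High-spin has no excess pairs, so no pairing correction applies.

-4640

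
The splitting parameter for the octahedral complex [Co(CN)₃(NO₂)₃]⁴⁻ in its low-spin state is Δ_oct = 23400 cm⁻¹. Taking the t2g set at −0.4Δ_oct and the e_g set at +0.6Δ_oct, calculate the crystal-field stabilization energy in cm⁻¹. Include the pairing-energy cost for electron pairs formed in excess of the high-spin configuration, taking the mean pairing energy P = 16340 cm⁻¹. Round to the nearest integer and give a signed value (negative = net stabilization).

Ligand charges: 3×(-1) from CN⁻ and 3×(-1) from NO₂⁻ sum to -6; with overall charge -4, Co is +2.
Co sits in group 9; removing 2 electrons leaves Co²⁺ with 9 − 2 = 7 d electrons.
Electron filling gives t2g^6 e_g^1.
The orbital stabilization is -1.8Δ_oct = -1.8 × 23400 = -42120 cm⁻¹.
High-spin d⁷ would be t2g^5 e_g^2 with 2 pairs; low-spin has 3, so 1 excess pair costs +1P = +16340 cm⁻¹.
Overall CFSE = -42120 + 16340 = -25780 cm⁻¹.

-25780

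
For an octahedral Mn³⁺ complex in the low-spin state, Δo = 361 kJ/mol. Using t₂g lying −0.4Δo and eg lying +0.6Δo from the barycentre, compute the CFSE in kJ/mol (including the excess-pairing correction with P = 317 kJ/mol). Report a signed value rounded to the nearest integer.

Group 7 minus oxidation state +3 gives a d⁴ configuration for Mn³⁺.
Configuration: t₂g⁴ eg⁰.
CFSE(orbital) = 4×(-0.4Δo) + 0×(0.6Δo) = -1.6Δo; with Δo = 361 kJ/mol that is -578 kJ/mol.
Pairing penalty: 1 pair vs 0 in the high-spin reference → 1 extra × P = 317 kJ/mol.
Overall CFSE = -578 + 317 = -261 kJ/mol.

-261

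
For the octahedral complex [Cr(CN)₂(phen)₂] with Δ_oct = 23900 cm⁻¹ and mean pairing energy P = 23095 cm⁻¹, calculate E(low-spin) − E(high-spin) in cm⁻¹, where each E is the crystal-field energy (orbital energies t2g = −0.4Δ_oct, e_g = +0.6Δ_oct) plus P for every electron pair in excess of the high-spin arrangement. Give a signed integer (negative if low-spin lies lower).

Ligand charges: 2×(-1) from CN⁻ and 2×(+0) from phen sum to -2; with overall charge +0, Cr is +2.
Cr sits in group 6; removing 2 electrons leaves Cr²⁺ with 6 − 2 = 4 d electrons.
High-spin: t2g^3 e_g^1, CFSE = -0.6Δ_oct = -14340 cm⁻¹.
Low-spin: t2g^4 e_g^0, orbital CFSE = -1.6Δ_oct = -38240 cm⁻¹; plus 1 excess pair × P = +23095 cm⁻¹; total -15145 cm⁻¹.
E(LS) − E(HS) = -15145 − (-14340) = -805 cm⁻¹.

-805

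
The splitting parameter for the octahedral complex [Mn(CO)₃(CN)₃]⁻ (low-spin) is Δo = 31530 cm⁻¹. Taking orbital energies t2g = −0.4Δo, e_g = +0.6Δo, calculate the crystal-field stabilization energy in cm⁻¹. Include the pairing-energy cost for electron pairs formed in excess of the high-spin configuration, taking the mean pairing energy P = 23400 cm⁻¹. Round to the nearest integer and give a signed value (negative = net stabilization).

-16260

Ligand charges: 3×(+0) from CO and 3×(-1) from CN⁻ sum to -3; with overall charge -1, Mn is +2.
Mn is in group 7, so Mn²⁺ is d⁵ (7 − 2 = 5).
The d⁵ electrons fill as t2g^5 e_g^0.
The orbital stabilization is -2.0Δo = -2.0 × 31530 = -63060 cm⁻¹.
Relative to high-spin t2g^3 e_g^2 (0 paired), the low-spin configuration has 2 additional pairs, contributing +2 × 23400 = +46800 cm⁻¹.
Combining: -63060 + 46800 = -16260 cm⁻¹.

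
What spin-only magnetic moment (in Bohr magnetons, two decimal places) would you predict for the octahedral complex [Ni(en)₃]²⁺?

en is neutral, so the +2 overall charge sits on Ni: oxidation state +2.
Group 10 minus oxidation state +2 gives a d⁸ configuration for Ni²⁺.
Configuration: t2g^6 e_g^2 → 2 unpaired electrons.
μ(spin-only) = √[2(2+2)] = √8 ≈ 2.83 Bohr magnetons.

2.83 Bohr magnetons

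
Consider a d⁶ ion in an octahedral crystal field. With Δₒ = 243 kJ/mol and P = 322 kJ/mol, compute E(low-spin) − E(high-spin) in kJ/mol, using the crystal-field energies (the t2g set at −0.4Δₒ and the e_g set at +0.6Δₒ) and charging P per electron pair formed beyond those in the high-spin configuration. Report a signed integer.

158

In the high-spin limit (t2g^4 e_g^2) the orbital term is -0.4Δₒ = -97 kJ/mol, with no excess pairing.
For low-spin the configuration is t2g^6 e_g^0: orbital energy -2.4 × 243 = -583 kJ/mol, and 2 additional pairs relative to high-spin add 644 kJ/mol, giving 61 kJ/mol.
Thus E(LS) − E(HS) = 158 kJ/mol.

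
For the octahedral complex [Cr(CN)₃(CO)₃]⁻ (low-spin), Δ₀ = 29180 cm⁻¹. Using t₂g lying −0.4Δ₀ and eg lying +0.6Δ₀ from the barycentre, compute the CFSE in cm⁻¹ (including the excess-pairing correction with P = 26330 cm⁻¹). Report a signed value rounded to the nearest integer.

-20358

Ligand charges: 3×(-1) from CN⁻ and 3×(+0) from CO sum to -3; with overall charge -1, Cr is +2.
Group 6 minus oxidation state +2 gives a d⁴ configuration for Cr²⁺.
Electron filling gives t₂g⁴ eg⁰.
CFSE(orbital) = 4×(-0.4Δ₀) + 0×(0.6Δ₀) = -1.6Δ₀; with Δ₀ = 29180 cm⁻¹ that is -46688 cm⁻¹.
Pairing penalty: 1 pair vs 0 in the high-spin reference → 1 extra × P = 26330 cm⁻¹.
Combining: -46688 + 26330 = -20358 cm⁻¹.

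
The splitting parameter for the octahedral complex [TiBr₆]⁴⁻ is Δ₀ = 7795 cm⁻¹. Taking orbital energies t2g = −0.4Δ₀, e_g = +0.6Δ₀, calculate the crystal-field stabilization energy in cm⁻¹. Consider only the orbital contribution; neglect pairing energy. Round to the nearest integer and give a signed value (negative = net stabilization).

-6236

Each Br⁻ contributes -1; 6 × (-1) = -6. With overall charge -4, Ti is in the +2 oxidation state.
Ti sits in group 4; removing 2 electrons leaves Ti²⁺ with 4 − 2 = 2 d electrons.
Configuration: t2g^2 e_g^0.
Orbital CFSE = 2(-0.4) + 0(0.6) = -0.8Δ₀ = -0.8 × 7795 = -6236 cm⁻¹.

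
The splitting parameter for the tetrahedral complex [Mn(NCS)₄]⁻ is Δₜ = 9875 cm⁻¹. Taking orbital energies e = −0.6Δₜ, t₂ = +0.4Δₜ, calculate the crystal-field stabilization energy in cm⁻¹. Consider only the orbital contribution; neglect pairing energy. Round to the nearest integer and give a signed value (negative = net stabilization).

Each NCS⁻ contributes -1; 4 × (-1) = -4. With overall charge -1, Mn is in the +3 oxidation state.
Mn is in group 7, so Mn³⁺ is d⁴ (7 − 3 = 4).
With tetrahedral geometry the complex is necessarily high-spin.
Configuration: e² t₂².
Orbital CFSE = 2(-0.6) + 2(0.4) = -0.4Δₜ = -0.4 × 9875 = -3950 cm⁻¹.

-3950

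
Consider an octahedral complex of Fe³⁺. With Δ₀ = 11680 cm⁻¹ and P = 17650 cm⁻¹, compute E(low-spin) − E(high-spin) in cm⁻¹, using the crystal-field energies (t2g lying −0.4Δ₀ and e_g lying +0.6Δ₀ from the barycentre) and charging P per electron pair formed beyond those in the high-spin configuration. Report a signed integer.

Fe³⁺: group 8, so d-count = 8 − 3 = 5.
In the high-spin limit (t2g^3 e_g^2) the orbital term is 0.0Δ₀ = 0 cm⁻¹, with no excess pairing.
Low-spin t2g^5 e_g^0 gives -2.0Δ₀ = -23360 cm⁻¹, but forming 2 extra pairs costs 2P = 35300 cm⁻¹, so E(LS) = -23360 + 35300 = 11940 cm⁻¹.
Thus E(LS) − E(HS) = 11940 cm⁻¹.

11940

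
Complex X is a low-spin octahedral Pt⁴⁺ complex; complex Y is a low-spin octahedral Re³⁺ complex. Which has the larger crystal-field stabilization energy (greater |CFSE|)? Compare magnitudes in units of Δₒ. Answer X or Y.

X

X: Group 10 minus oxidation state +4 gives a d⁶ configuration for Pt⁴⁺; t2g^6 e_g^0, CFSE = -2.4Δₒ.
Y: Re³⁺: group 7, so d-count = 7 − 3 = 4; t₂g⁴ eg⁰, CFSE = -1.6Δₒ.
So X has the larger |CFSE|.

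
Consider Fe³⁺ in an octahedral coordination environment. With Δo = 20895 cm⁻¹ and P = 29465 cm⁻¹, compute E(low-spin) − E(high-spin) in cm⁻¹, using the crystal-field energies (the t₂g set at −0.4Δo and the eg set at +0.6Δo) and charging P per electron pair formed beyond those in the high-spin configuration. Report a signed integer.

Fe is in group 8, so Fe³⁺ is d⁵ (8 − 3 = 5).
High-spin: t₂g³ eg², CFSE = 0.0Δo = 0 cm⁻¹.
For low-spin the configuration is t₂g⁵ eg⁰: orbital energy -2.0 × 20895 = -41790 cm⁻¹, and 2 additional pairs relative to high-spin add 58930 cm⁻¹, giving 17140 cm⁻¹.
The difference is 17140 − (0) = 17140 cm⁻¹, so high-spin lies lower.

17140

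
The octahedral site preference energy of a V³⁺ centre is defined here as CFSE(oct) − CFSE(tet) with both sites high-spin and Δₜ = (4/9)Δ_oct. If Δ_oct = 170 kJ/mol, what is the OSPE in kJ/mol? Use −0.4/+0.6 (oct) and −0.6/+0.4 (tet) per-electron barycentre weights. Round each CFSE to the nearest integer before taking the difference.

-45

Group 5 minus oxidation state +3 gives a d² configuration for V³⁺.
Octahedral (high-spin): t2g^2 e_g^0, CFSE = 2(−0.4) + 0(+0.6) = -0.8Δ_oct = -0.8 × 170 = -136 kJ/mol.
In a tetrahedral site the filling is e^2 t2^0: CFSE(tet) = -1.2Δₜ = -1.2 × (4/9)(170) = -91 kJ/mol.
Subtracting, OSPE = -136 − (-91) = -45 kJ/mol.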